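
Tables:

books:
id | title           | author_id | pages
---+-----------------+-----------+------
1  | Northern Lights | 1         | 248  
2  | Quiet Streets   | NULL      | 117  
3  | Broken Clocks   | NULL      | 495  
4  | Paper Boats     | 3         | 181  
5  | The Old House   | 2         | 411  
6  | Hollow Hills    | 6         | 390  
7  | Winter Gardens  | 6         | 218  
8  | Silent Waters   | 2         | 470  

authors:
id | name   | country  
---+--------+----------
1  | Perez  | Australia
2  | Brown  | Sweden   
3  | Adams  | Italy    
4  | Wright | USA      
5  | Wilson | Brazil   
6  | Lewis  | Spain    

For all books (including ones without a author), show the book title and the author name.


LEFT JOIN keeps every row from books (the left table); where author_id has no match in authors, the author columns become NULL. Walk through each book:
  - book 1 (Northern Lights): author_id=1 -> matches Perez
  - book 2 (Quiet Streets): author_id=NULL, no match -> kept with NULL
  - book 3 (Broken Clocks): author_id=NULL, no match -> kept with NULL
  - book 4 (Paper Boats): author_id=3 -> matches Adams
  - book 5 (The Old House): author_id=2 -> matches Brown
  - book 6 (Hollow Hills): author_id=6 -> matches Lewis
  - book 7 (Winter Gardens): author_id=6 -> matches Lewis
  - book 8 (Silent Waters): author_id=2 -> matches Brown
All 8 rows appear; 2 have NULL author.

SQL:
SELECT a.title, b.name AS author
FROM books a
LEFT JOIN authors b ON a.author_id = b.id

Result:
title           | author
----------------+-------
Northern Lights | Perez 
Quiet Streets   | NULL  
Broken Clocks   | NULL  
Paper Boats     | Adams 
The Old House   | Brown 
Hollow Hills    | Lewis 
Winter Gardens  | Lewis 
Silent Waters   | Brown 


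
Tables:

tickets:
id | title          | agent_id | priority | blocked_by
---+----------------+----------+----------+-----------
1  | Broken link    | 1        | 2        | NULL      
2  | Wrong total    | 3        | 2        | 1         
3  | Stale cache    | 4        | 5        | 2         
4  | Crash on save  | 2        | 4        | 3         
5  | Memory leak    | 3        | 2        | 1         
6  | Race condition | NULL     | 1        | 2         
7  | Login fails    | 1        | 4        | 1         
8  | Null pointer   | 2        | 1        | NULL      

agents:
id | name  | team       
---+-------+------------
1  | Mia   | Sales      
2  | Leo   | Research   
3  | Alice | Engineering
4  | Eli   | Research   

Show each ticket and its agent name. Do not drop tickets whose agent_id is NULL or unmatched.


LEFT JOIN keeps every row from tickets (the left table); where agent_id has no match in agents, the agent columns become NULL. Walk through each ticket:
  - ticket 1 (Broken link): agent_id=1 -> matches Mia
  - ticket 2 (Wrong total): agent_id=3 -> matches Alice
  - ticket 3 (Stale cache): agent_id=4 -> matches Eli
  - ticket 4 (Crash on save): agent_id=2 -> matches Leo
  - ticket 5 (Memory leak): agent_id=3 -> matches Alice
  - ticket 6 (Race condition): agent_id=NULL, no match -> kept with NULL
  - ticket 7 (Login fails): agent_id=1 -> matches Mia
  - ticket 8 (Null pointer): agent_id=2 -> matches Leo
All 8 rows appear; 1 has NULL agent.

SQL:
SELECT a.title, b.name AS agent
FROM tickets a
LEFT JOIN agents b ON a.agent_id = b.id

Result:
title          | agent
---------------+------
Broken link    | Mia  
Wrong total    | Alice
Stale cache    | Eli  
Crash on save  | Leo  
Memory leak    | Alice
Race condition | NULL 
Login fails    | Mia  
Null pointer   | Leo  


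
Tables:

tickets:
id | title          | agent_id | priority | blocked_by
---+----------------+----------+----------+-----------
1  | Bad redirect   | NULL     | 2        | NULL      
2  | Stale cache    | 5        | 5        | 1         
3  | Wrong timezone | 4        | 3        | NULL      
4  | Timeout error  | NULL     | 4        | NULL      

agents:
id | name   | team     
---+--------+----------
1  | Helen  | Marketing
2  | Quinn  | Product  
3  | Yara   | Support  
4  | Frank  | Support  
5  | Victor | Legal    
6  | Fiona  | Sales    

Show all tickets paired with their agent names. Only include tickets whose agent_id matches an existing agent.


INNER JOIN keeps only tickets rows whose agent_id matches an id in agents. Walk through each ticket:
  - ticket 1 (Bad redirect): agent_id=NULL, no match -> dropped
  - ticket 2 (Stale cache): agent_id=5 -> matches Victor
  - ticket 3 (Wrong timezone): agent_id=4 -> matches Frank
  - ticket 4 (Timeout error): agent_id=NULL, no match -> dropped
So 2 of 4 rows are dropped.

SQL:
SELECT a.title, b.name AS agent
FROM tickets a
INNER JOIN agents b ON a.agent_id = b.id

Result:
title          | agent 
---------------+-------
Stale cache    | Victor
Wrong timezone | Frank 


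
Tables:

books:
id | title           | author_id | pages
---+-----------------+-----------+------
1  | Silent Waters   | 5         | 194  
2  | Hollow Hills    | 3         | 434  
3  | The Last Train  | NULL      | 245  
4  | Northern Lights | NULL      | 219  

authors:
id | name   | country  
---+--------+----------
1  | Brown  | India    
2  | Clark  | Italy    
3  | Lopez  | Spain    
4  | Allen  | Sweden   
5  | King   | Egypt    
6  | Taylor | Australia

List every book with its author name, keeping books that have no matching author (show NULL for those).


LEFT JOIN keeps every row from books (the left table); where author_id has no match in authors, the author columns become NULL. Walk through each book:
  - book 1 (Silent Waters): author_id=5 -> matches King
  - book 2 (Hollow Hills): author_id=3 -> matches Lopez
  - book 3 (The Last Train): author_id=NULL, no match -> kept with NULL
  - book 4 (Northern Lights): author_id=NULL, no match -> kept with NULL
All 4 rows appear; 2 have NULL author.

SQL:
SELECT a.title, b.name AS author
FROM books a
LEFT JOIN authors b ON a.author_id = b.id

Result:
title           | author
----------------+-------
Silent Waters   | King  
Hollow Hills    | Lopez 
The Last Train  | NULL  
Northern Lights | NULL  


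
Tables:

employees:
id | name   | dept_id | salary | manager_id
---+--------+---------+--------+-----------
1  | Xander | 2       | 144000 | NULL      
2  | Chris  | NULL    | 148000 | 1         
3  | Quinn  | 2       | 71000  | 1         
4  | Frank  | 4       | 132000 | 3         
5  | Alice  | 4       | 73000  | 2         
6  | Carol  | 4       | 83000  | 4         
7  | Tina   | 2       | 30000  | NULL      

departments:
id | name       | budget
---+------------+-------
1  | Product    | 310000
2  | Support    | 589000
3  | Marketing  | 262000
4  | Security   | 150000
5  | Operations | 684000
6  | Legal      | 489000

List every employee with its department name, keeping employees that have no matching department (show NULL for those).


LEFT JOIN keeps every row from employees (the left table); where dept_id has no match in departments, the department columns become NULL. Walk through each employee:
  - employee 1 (Xander): dept_id=2 -> matches Support
  - employee 2 (Chris): dept_id=NULL, no match -> kept with NULL
  - employee 3 (Quinn): dept_id=2 -> matches Support
  - employee 4 (Frank): dept_id=4 -> matches Security
  - employee 5 (Alice): dept_id=4 -> matches Security
  - employee 6 (Carol): dept_id=4 -> matches Security
  - employee 7 (Tina): dept_id=2 -> matches Support
All 7 rows appear; 1 has NULL department.

SQL:
SELECT a.name, b.name AS department
FROM employees a
LEFT JOIN departments b ON a.dept_id = b.id

Result:
name   | department
-------+-----------
Xander | Support   
Chris  | NULL      
Quinn  | Support   
Frank  | Security  
Alice  | Security  
Carol  | Security  
Tina   | Support   


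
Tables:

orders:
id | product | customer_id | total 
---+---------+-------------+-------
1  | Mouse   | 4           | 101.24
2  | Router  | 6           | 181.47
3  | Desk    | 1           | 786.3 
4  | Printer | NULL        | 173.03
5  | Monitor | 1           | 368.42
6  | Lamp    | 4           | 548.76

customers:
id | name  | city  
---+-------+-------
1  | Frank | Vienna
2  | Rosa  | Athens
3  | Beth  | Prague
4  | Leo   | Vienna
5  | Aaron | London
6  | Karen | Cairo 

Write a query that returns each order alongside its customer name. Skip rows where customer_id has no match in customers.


INNER JOIN keeps only orders rows whose customer_id matches an id in customers. Walk through each order:
  - order 1 (Mouse): customer_id=4 -> matches Leo
  - order 2 (Router): customer_id=6 -> matches Karen
  - order 3 (Desk): customer_id=1 -> matches Frank
  - order 4 (Printer): customer_id=NULL, no match -> dropped
  - order 5 (Monitor): customer_id=1 -> matches Frank
  - order 6 (Lamp): customer_id=4 -> matches Leo
So 1 of 6 rows is dropped.

SQL:
SELECT a.product, b.name AS customer
FROM orders a
INNER JOIN customers b ON a.customer_id = b.id

Result:
product | customer
--------+---------
Mouse   | Leo     
Router  | Karen   
Desk    | Frank   
Monitor | Frank   
Lamp    | Leo     


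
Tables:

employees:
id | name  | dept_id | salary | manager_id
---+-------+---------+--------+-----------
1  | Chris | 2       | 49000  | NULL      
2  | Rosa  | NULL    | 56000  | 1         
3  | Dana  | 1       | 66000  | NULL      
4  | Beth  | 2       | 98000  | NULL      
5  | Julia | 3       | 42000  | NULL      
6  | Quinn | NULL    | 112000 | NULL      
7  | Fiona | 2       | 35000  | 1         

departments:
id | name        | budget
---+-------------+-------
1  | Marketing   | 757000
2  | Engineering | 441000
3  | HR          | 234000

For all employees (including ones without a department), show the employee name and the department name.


LEFT JOIN keeps every row from employees (the left table); where dept_id has no match in departments, the department columns become NULL. Walk through each employee:
  - employee 1 (Chris): dept_id=2 -> matches Engineering
  - employee 2 (Rosa): dept_id=NULL, no match -> kept with NULL
  - employee 3 (Dana): dept_id=1 -> matches Marketing
  - employee 4 (Beth): dept_id=2 -> matches Engineering
  - employee 5 (Julia): dept_id=3 -> matches HR
  - employee 6 (Quinn): dept_id=NULL, no match -> kept with NULL
  - employee 7 (Fiona): dept_id=2 -> matches Engineering
All 7 rows appear; 2 have NULL department.

SQL:
SELECT a.name, b.name AS department
FROM employees a
LEFT JOIN departments b ON a.dept_id = b.id

Result:
name  | department 
------+------------
Chris | Engineering
Rosa  | NULL       
Dana  | Marketing  
Beth  | Engineering
Julia | HR         
Quinn | NULL       
Fiona | Engineering


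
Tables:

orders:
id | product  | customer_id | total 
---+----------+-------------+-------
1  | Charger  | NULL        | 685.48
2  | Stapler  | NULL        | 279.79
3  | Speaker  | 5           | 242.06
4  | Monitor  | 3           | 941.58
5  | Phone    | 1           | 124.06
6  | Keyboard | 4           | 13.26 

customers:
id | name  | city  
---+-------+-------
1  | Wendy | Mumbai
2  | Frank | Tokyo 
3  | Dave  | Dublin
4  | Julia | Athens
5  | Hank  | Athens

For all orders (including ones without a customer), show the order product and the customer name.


LEFT JOIN keeps every row from orders (the left table); where customer_id has no match in customers, the customer columns become NULL. Walk through each order:
  - order 1 (Charger): customer_id=NULL, no match -> kept with NULL
  - order 2 (Stapler): customer_id=NULL, no match -> kept with NULL
  - order 3 (Speaker): customer_id=5 -> matches Hank
  - order 4 (Monitor): customer_id=3 -> matches Dave
  - order 5 (Phone): customer_id=1 -> matches Wendy
  - order 6 (Keyboard): customer_id=4 -> matches Julia
All 6 rows appear; 2 have NULL customer.

SQL:
SELECT a.product, b.name AS customer
FROM orders a
LEFT JOIN customers b ON a.customer_id = b.id

Result:
product  | customer
---------+---------
Charger  | NULL    
Stapler  | NULL    
Speaker  | Hank    
Monitor  | Dave    
Phone    | Wendy   
Keyboard | Julia   


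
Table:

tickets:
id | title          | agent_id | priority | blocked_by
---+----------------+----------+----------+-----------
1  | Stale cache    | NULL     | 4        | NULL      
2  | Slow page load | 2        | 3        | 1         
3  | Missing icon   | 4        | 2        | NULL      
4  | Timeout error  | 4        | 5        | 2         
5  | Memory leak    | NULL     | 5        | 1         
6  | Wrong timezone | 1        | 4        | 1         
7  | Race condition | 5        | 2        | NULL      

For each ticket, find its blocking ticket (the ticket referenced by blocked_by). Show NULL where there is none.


This is a self-join: tickets is joined to a second copy of itself, matching each row's blocked_by to another row's id. Use LEFT JOIN so rows with blocked_by=NULL are kept.
  - ticket 1 (Stale cache): blocked_by=NULL -> NULL
  - ticket 2 (Slow page load): blocked_by=1 -> Stale cache
  - ticket 3 (Missing icon): blocked_by=NULL -> NULL
  - ticket 4 (Timeout error): blocked_by=2 -> Slow page load
  - ticket 5 (Memory leak): blocked_by=1 -> Stale cache
  - ticket 6 (Wrong timezone): blocked_by=1 -> Stale cache
  - ticket 7 (Race condition): blocked_by=NULL -> NULL

SQL:
SELECT a.title AS item, b.title AS blocked_by
FROM tickets a
LEFT JOIN tickets b ON a.blocked_by = b.id

Result:
item           | blocked_by    
---------------+---------------
Stale cache    | NULL          
Slow page load | Stale cache   
Missing icon   | NULL          
Timeout error  | Slow page load
Memory leak    | Stale cache   
Wrong timezone | Stale cache   
Race condition | NULL          


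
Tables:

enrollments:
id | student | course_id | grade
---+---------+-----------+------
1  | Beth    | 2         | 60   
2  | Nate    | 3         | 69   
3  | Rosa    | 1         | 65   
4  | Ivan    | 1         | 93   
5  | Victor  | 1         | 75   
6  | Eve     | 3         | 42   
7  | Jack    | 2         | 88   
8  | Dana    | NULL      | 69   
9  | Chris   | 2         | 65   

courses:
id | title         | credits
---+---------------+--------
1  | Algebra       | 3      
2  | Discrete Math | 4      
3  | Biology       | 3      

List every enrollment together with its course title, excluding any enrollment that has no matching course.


INNER JOIN keeps only enrollments rows whose course_id matches an id in courses. Walk through each enrollment:
  - enrollment 1 (Beth): course_id=2 -> matches Discrete Math
  - enrollment 2 (Nate): course_id=3 -> matches Biology
  - enrollment 3 (Rosa): course_id=1 -> matches Algebra
  - enrollment 4 (Ivan): course_id=1 -> matches Algebra
  - enrollment 5 (Victor): course_id=1 -> matches Algebra
  - enrollment 6 (Eve): course_id=3 -> matches Biology
  - enrollment 7 (Jack): course_id=2 -> matches Discrete Math
  - enrollment 8 (Dana): course_id=NULL, no match -> dropped
  - enrollment 9 (Chris): course_id=2 -> matches Discrete Math
So 1 of 9 rows is dropped.

SQL:
SELECT a.student, b.title AS course
FROM enrollments a
INNER JOIN courses b ON a.course_id = b.id

Result:
student | course       
--------+--------------
Beth    | Discrete Math
Nate    | Biology      
Rosa    | Algebra      
Ivan    | Algebra      
Victor  | Algebra      
Eve     | Biology      
Jack    | Discrete Math
Chris   | Discrete Math


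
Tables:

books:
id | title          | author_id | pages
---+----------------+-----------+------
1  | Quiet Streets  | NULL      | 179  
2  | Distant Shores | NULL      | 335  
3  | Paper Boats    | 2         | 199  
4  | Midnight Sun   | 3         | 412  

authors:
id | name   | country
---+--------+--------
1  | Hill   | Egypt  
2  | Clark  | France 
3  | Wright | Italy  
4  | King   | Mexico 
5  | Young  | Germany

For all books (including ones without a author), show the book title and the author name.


LEFT JOIN keeps every row from books (the left table); where author_id has no match in authors, the author columns become NULL. Walk through each book:
  - book 1 (Quiet Streets): author_id=NULL, no match -> kept with NULL
  - book 2 (Distant Shores): author_id=NULL, no match -> kept with NULL
  - book 3 (Paper Boats): author_id=2 -> matches Clark
  - book 4 (Midnight Sun): author_id=3 -> matches Wright
All 4 rows appear; 2 have NULL author.

SQL:
SELECT a.title, b.name AS author
FROM books a
LEFT JOIN authors b ON a.author_id = b.id

Result:
title          | author
---------------+-------
Quiet Streets  | NULL  
Distant Shores | NULL  
Paper Boats    | Clark 
Midnight Sun   | Wright


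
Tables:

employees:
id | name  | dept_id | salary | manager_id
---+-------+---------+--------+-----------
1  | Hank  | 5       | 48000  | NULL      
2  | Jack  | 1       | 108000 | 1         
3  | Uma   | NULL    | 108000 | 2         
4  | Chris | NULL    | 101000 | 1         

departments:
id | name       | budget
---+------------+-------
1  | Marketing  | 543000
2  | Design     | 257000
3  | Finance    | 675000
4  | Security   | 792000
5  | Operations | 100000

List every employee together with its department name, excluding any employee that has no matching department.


INNER JOIN keeps only employees rows whose dept_id matches an id in departments. Walk through each employee:
  - employee 1 (Hank): dept_id=5 -> matches Operations
  - employee 2 (Jack): dept_id=1 -> matches Marketing
  - employee 3 (Uma): dept_id=NULL, no match -> dropped
  - employee 4 (Chris): dept_id=NULL, no match -> dropped
So 2 of 4 rows are dropped.

SQL:
SELECT a.name, b.name AS department
FROM employees a
INNER JOIN departments b ON a.dept_id = b.id

Result:
name | department
-----+-----------
Hank | Operations
Jack | Marketing 


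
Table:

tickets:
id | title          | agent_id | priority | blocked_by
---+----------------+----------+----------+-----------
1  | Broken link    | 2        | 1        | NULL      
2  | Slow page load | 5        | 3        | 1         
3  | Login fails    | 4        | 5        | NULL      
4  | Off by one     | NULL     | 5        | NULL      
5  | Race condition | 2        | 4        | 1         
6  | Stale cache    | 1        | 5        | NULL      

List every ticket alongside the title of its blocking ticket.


This is a self-join: tickets is joined to a second copy of itself, matching each row's blocked_by to another row's id. Use LEFT JOIN so rows with blocked_by=NULL are kept.
  - ticket 1 (Broken link): blocked_by=NULL -> NULL
  - ticket 2 (Slow page load): blocked_by=1 -> Broken link
  - ticket 3 (Login fails): blocked_by=NULL -> NULL
  - ticket 4 (Off by one): blocked_by=NULL -> NULL
  - ticket 5 (Race condition): blocked_by=1 -> Broken link
  - ticket 6 (Stale cache): blocked_by=NULL -> NULL

SQL:
SELECT a.title AS item, b.title AS blocked_by
FROM tickets a
LEFT JOIN tickets b ON a.blocked_by = b.id

Result:
item           | blocked_by 
---------------+------------
Broken link    | NULL       
Slow page load | Broken link
Login fails    | NULL       
Off by one     | NULL       
Race condition | Broken link
Stale cache    | NULL       


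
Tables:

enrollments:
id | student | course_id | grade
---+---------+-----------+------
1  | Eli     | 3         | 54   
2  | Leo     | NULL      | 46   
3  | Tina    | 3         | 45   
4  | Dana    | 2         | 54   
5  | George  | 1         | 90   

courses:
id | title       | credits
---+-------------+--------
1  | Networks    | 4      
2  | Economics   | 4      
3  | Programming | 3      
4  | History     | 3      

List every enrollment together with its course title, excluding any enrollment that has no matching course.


INNER JOIN keeps only enrollments rows whose course_id matches an id in courses. Walk through each enrollment:
  - enrollment 1 (Eli): course_id=3 -> matches Programming
  - enrollment 2 (Leo): course_id=NULL, no match -> dropped
  - enrollment 3 (Tina): course_id=3 -> matches Programming
  - enrollment 4 (Dana): course_id=2 -> matches Economics
  - enrollment 5 (George): course_id=1 -> matches Networks
So 1 of 5 rows is dropped.

SQL:
SELECT a.student, b.title AS course
FROM enrollments a
INNER JOIN courses b ON a.course_id = b.id

Result:
student | course     
--------+------------
Eli     | Programming
Tina    | Programming
Dana    | Economics  
George  | Networks   


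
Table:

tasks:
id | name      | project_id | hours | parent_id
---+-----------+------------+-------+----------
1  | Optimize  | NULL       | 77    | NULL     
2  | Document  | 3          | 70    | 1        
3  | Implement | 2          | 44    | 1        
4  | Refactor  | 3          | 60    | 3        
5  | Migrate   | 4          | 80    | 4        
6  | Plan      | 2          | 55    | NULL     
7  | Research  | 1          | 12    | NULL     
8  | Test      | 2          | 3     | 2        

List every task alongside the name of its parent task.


This is a self-join: tasks is joined to a second copy of itself, matching each row's parent_id to another row's id. Use LEFT JOIN so rows with parent_id=NULL are kept.
  - task 1 (Optimize): parent_id=NULL -> NULL
  - task 2 (Document): parent_id=1 -> Optimize
  - task 3 (Implement): parent_id=1 -> Optimize
  - task 4 (Refactor): parent_id=3 -> Implement
  - task 5 (Migrate): parent_id=4 -> Refactor
  - task 6 (Plan): parent_id=NULL -> NULL
  - task 7 (Research): parent_id=NULL -> NULL
  - task 8 (Test): parent_id=2 -> Document

SQL:
SELECT a.name AS item, b.name AS parent
FROM tasks a
LEFT JOIN tasks b ON a.parent_id = b.id

Result:
item      | parent   
----------+----------
Optimize  | NULL     
Document  | Optimize 
Implement | Optimize 
Refactor  | Implement
Migrate   | Refactor 
Plan      | NULL     
Research  | NULL     
Test      | Document 


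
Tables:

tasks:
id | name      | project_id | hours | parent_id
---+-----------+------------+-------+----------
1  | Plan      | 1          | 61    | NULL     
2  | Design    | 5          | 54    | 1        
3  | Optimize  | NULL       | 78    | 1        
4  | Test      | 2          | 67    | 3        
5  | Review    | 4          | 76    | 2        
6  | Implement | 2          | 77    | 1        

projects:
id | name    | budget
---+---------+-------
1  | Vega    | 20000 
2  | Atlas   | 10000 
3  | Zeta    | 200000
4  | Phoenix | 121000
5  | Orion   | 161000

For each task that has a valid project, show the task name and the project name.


INNER JOIN keeps only tasks rows whose project_id matches an id in projects. Walk through each task:
  - task 1 (Plan): project_id=1 -> matches Vega
  - task 2 (Design): project_id=5 -> matches Orion
  - task 3 (Optimize): project_id=NULL, no match -> dropped
  - task 4 (Test): project_id=2 -> matches Atlas
  - task 5 (Review): project_id=4 -> matches Phoenix
  - task 6 (Implement): project_id=2 -> matches Atlas
So 1 of 6 rows is dropped.

SQL:
SELECT a.name, b.name AS project
FROM tasks a
INNER JOIN projects b ON a.project_id = b.id

Result:
name      | project
----------+--------
Plan      | Vega   
Design    | Orion  
Test      | Atlas  
Review    | Phoenix
Implement | Atlas  


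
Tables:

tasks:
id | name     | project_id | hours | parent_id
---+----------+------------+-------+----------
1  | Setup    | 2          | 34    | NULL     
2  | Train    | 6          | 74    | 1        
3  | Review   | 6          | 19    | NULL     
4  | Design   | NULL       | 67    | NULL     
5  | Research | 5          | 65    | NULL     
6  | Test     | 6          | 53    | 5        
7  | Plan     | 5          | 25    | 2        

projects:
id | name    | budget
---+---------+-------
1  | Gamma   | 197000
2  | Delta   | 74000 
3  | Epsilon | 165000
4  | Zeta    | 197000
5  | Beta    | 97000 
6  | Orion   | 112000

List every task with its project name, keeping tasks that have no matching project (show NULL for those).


LEFT JOIN keeps every row from tasks (the left table); where project_id has no match in projects, the project columns become NULL. Walk through each task:
  - task 1 (Setup): project_id=2 -> matches Delta
  - task 2 (Train): project_id=6 -> matches Orion
  - task 3 (Review): project_id=6 -> matches Orion
  - task 4 (Design): project_id=NULL, no match -> kept with NULL
  - task 5 (Research): project_id=5 -> matches Beta
  - task 6 (Test): project_id=6 -> matches Orion
  - task 7 (Plan): project_id=5 -> matches Beta
All 7 rows appear; 1 has NULL project.

SQL:
SELECT a.name, b.name AS project
FROM tasks a
LEFT JOIN projects b ON a.project_id = b.id

Result:
name     | project
---------+--------
Setup    | Delta  
Train    | Orion  
Review   | Orion  
Design   | NULL   
Research | Beta   
Test     | Orion  
Plan     | Beta   


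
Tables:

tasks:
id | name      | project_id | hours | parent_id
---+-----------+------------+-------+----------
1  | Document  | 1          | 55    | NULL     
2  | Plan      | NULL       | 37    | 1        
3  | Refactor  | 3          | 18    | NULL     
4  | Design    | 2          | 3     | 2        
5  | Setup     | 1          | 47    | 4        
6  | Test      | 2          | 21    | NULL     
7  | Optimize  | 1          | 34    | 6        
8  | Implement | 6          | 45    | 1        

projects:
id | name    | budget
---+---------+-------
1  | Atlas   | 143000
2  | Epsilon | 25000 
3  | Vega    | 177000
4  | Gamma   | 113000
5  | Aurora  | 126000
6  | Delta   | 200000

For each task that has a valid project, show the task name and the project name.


INNER JOIN keeps only tasks rows whose project_id matches an id in projects. Walk through each task:
  - task 1 (Document): project_id=1 -> matches Atlas
  - task 2 (Plan): project_id=NULL, no match -> dropped
  - task 3 (Refactor): project_id=3 -> matches Vega
  - task 4 (Design): project_id=2 -> matches Epsilon
  - task 5 (Setup): project_id=1 -> matches Atlas
  - task 6 (Test): project_id=2 -> matches Epsilon
  - task 7 (Optimize): project_id=1 -> matches Atlas
  - task 8 (Implement): project_id=6 -> matches Delta
So 1 of 8 rows is dropped.

SQL:
SELECT a.name, b.name AS project
FROM tasks a
INNER JOIN projects b ON a.project_id = b.id

Result:
name      | project
----------+--------
Document  | Atlas  
Refactor  | Vega   
Design    | Epsilon
Setup     | Atlas  
Test      | Epsilon
Optimize  | Atlas  
Implement | Delta  


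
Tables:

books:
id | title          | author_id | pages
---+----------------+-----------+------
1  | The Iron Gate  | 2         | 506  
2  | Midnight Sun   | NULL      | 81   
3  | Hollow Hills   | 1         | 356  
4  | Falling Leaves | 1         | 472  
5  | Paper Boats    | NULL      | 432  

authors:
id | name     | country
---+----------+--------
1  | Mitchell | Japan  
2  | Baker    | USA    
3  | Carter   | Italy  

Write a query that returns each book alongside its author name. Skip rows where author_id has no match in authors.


INNER JOIN keeps only books rows whose author_id matches an id in authors. Walk through each book:
  - book 1 (The Iron Gate): author_id=2 -> matches Baker
  - book 2 (Midnight Sun): author_id=NULL, no match -> dropped
  - book 3 (Hollow Hills): author_id=1 -> matches Mitchell
  - book 4 (Falling Leaves): author_id=1 -> matches Mitchell
  - book 5 (Paper Boats): author_id=NULL, no match -> dropped
So 2 of 5 rows are dropped.

SQL:
SELECT a.title, b.name AS author
FROM books a
INNER JOIN authors b ON a.author_id = b.id

Result:
title          | author  
---------------+---------
The Iron Gate  | Baker   
Hollow Hills   | Mitchell
Falling Leaves | Mitchell


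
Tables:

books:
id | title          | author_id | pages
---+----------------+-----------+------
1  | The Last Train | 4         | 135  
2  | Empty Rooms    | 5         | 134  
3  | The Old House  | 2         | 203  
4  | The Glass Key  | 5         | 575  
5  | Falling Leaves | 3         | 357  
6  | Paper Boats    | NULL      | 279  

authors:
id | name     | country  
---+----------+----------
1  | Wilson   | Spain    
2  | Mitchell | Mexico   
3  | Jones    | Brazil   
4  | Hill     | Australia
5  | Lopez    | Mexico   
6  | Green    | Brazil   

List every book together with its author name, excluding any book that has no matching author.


INNER JOIN keeps only books rows whose author_id matches an id in authors. Walk through each book:
  - book 1 (The Last Train): author_id=4 -> matches Hill
  - book 2 (Empty Rooms): author_id=5 -> matches Lopez
  - book 3 (The Old House): author_id=2 -> matches Mitchell
  - book 4 (The Glass Key): author_id=5 -> matches Lopez
  - book 5 (Falling Leaves): author_id=3 -> matches Jones
  - book 6 (Paper Boats): author_id=NULL, no match -> dropped
So 1 of 6 rows is dropped.

SQL:
SELECT a.title, b.name AS author
FROM books a
INNER JOIN authors b ON a.author_id = b.id

Result:
title          | author  
---------------+---------
The Last Train | Hill    
Empty Rooms    | Lopez   
The Old House  | Mitchell
The Glass Key  | Lopez   
Falling Leaves | Jones   


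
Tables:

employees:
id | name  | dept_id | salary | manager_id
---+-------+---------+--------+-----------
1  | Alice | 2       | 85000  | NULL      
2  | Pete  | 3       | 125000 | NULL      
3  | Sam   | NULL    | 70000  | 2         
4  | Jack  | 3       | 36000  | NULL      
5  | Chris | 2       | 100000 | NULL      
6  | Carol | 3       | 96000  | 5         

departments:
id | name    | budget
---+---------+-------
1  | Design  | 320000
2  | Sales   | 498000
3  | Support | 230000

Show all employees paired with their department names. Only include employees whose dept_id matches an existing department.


INNER JOIN keeps only employees rows whose dept_id matches an id in departments. Walk through each employee:
  - employee 1 (Alice): dept_id=2 -> matches Sales
  - employee 2 (Pete): dept_id=3 -> matches Support
  - employee 3 (Sam): dept_id=NULL, no match -> dropped
  - employee 4 (Jack): dept_id=3 -> matches Support
  - employee 5 (Chris): dept_id=2 -> matches Sales
  - employee 6 (Carol): dept_id=3 -> matches Support
So 1 of 6 rows is dropped.

SQL:
SELECT a.name, b.name AS department
FROM employees a
INNER JOIN departments b ON a.dept_id = b.id

Result:
name  | department
------+-----------
Alice | Sales     
Pete  | Support   
Jack  | Support   
Chris | Sales     
Carol | Support   


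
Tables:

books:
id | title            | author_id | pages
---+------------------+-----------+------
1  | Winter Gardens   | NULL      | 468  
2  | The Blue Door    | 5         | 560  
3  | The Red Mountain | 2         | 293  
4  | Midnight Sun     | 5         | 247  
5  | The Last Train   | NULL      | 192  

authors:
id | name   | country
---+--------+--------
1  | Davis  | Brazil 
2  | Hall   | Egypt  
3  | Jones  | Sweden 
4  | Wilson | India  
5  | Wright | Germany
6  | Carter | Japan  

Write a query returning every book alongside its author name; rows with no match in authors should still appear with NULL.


LEFT JOIN keeps every row from books (the left table); where author_id has no match in authors, the author columns become NULL. Walk through each book:
  - book 1 (Winter Gardens): author_id=NULL, no match -> kept with NULL
  - book 2 (The Blue Door): author_id=5 -> matches Wright
  - book 3 (The Red Mountain): author_id=2 -> matches Hall
  - book 4 (Midnight Sun): author_id=5 -> matches Wright
  - book 5 (The Last Train): author_id=NULL, no match -> kept with NULL
All 5 rows appear; 2 have NULL author.

SQL:
SELECT a.title, b.name AS author
FROM books a
LEFT JOIN authors b ON a.author_id = b.id

Result:
title            | author
-----------------+-------
Winter Gardens   | NULL  
The Blue Door    | Wright
The Red Mountain | Hall  
Midnight Sun     | Wright
The Last Train   | NULL  


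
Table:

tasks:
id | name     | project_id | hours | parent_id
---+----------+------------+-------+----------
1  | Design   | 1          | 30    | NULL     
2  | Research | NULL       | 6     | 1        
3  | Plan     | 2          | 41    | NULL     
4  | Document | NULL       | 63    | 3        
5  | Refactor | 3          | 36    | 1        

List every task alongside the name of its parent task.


This is a self-join: tasks is joined to a second copy of itself, matching each row's parent_id to another row's id. Use LEFT JOIN so rows with parent_id=NULL are kept.
  - task 1 (Design): parent_id=NULL -> NULL
  - task 2 (Research): parent_id=1 -> Design
  - task 3 (Plan): parent_id=NULL -> NULL
  - task 4 (Document): parent_id=3 -> Plan
  - task 5 (Refactor): parent_id=1 -> Design

SQL:
SELECT a.name AS item, b.name AS parent
FROM tasks a
LEFT JOIN tasks b ON a.parent_id = b.id

Result:
item     | parent
---------+-------
Design   | NULL  
Research | Design
Plan     | NULL  
Document | Plan  
Refactor | Design


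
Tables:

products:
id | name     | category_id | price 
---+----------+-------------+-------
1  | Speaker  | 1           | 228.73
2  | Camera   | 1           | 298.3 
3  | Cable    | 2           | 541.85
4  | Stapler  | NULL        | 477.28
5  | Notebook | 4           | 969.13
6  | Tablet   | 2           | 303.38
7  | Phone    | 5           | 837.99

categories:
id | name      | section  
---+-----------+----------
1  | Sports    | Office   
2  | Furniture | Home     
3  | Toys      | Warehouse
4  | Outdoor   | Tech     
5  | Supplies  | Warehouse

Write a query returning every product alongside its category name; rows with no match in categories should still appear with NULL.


LEFT JOIN keeps every row from products (the left table); where category_id has no match in categories, the category columns become NULL. Walk through each product:
  - product 1 (Speaker): category_id=1 -> matches Sports
  - product 2 (Camera): category_id=1 -> matches Sports
  - product 3 (Cable): category_id=2 -> matches Furniture
  - product 4 (Stapler): category_id=NULL, no match -> kept with NULL
  - product 5 (Notebook): category_id=4 -> matches Outdoor
  - product 6 (Tablet): category_id=2 -> matches Furniture
  - product 7 (Phone): category_id=5 -> matches Supplies
All 7 rows appear; 1 has NULL category.

SQL:
SELECT a.name, b.name AS category
FROM products a
LEFT JOIN categories b ON a.category_id = b.id

Result:
name     | category 
---------+----------
Speaker  | Sports   
Camera   | Sports   
Cable    | Furniture
Stapler  | NULL     
Notebook | Outdoor  
Tablet   | Furniture
Phone    | Supplies 


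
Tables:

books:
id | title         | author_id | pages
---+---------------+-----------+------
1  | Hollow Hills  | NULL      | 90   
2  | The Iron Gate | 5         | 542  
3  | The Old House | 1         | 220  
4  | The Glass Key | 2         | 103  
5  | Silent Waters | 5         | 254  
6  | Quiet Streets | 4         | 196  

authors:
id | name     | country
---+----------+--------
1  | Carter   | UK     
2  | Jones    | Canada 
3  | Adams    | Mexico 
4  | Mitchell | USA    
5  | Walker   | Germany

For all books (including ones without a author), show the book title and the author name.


LEFT JOIN keeps every row from books (the left table); where author_id has no match in authors, the author columns become NULL. Walk through each book:
  - book 1 (Hollow Hills): author_id=NULL, no match -> kept with NULL
  - book 2 (The Iron Gate): author_id=5 -> matches Walker
  - book 3 (The Old House): author_id=1 -> matches Carter
  - book 4 (The Glass Key): author_id=2 -> matches Jones
  - book 5 (Silent Waters): author_id=5 -> matches Walker
  - book 6 (Quiet Streets): author_id=4 -> matches Mitchell
All 6 rows appear; 1 has NULL author.

SQL:
SELECT a.title, b.name AS author
FROM books a
LEFT JOIN authors b ON a.author_id = b.id

Result:
title         | author  
--------------+---------
Hollow Hills  | NULL    
The Iron Gate | Walker  
The Old House | Carter  
The Glass Key | Jones   
Silent Waters | Walker  
Quiet Streets | Mitchell


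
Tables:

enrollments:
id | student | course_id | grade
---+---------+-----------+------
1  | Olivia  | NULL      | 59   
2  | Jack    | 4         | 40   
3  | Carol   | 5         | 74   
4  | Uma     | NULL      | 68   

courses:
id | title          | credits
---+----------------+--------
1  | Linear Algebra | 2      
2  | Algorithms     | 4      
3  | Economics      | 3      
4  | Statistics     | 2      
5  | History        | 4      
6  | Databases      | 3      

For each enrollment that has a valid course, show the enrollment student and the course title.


INNER JOIN keeps only enrollments rows whose course_id matches an id in courses. Walk through each enrollment:
  - enrollment 1 (Olivia): course_id=NULL, no match -> dropped
  - enrollment 2 (Jack): course_id=4 -> matches Statistics
  - enrollment 3 (Carol): course_id=5 -> matches History
  - enrollment 4 (Uma): course_id=NULL, no match -> dropped
So 2 of 4 rows are dropped.

SQL:
SELECT a.student, b.title AS course
FROM enrollments a
INNER JOIN courses b ON a.course_id = b.id

Result:
student | course    
--------+-----------
Jack    | Statistics
Carol   | History   


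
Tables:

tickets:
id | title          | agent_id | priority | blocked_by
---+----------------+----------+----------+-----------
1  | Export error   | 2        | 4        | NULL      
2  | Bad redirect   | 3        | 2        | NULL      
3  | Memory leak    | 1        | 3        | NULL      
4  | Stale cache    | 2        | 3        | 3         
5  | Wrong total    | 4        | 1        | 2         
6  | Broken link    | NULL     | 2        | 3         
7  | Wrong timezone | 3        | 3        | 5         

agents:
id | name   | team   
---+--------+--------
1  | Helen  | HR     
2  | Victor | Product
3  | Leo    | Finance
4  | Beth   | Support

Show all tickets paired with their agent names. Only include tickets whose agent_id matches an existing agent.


INNER JOIN keeps only tickets rows whose agent_id matches an id in agents. Walk through each ticket:
  - ticket 1 (Export error): agent_id=2 -> matches Victor
  - ticket 2 (Bad redirect): agent_id=3 -> matches Leo
  - ticket 3 (Memory leak): agent_id=1 -> matches Helen
  - ticket 4 (Stale cache): agent_id=2 -> matches Victor
  - ticket 5 (Wrong total): agent_id=4 -> matches Beth
  - ticket 6 (Broken link): agent_id=NULL, no match -> dropped
  - ticket 7 (Wrong timezone): agent_id=3 -> matches Leo
So 1 of 7 rows is dropped.

SQL:
SELECT a.title, b.name AS agent
FROM tickets a
INNER JOIN agents b ON a.agent_id = b.id

Result:
title          | agent 
---------------+-------
Export error   | Victor
Bad redirect   | Leo   
Memory leak    | Helen 
Stale cache    | Victor
Wrong total    | Beth  
Wrong timezone | Leo   


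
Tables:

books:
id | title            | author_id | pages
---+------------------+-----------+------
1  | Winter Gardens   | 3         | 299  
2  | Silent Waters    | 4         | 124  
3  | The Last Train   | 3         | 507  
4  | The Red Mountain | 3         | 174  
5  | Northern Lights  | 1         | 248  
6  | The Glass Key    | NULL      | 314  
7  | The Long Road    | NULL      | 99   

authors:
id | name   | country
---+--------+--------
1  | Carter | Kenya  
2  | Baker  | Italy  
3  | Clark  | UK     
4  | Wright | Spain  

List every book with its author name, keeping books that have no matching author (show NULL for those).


LEFT JOIN keeps every row from books (the left table); where author_id has no match in authors, the author columns become NULL. Walk through each book:
  - book 1 (Winter Gardens): author_id=3 -> matches Clark
  - book 2 (Silent Waters): author_id=4 -> matches Wright
  - book 3 (The Last Train): author_id=3 -> matches Clark
  - book 4 (The Red Mountain): author_id=3 -> matches Clark
  - book 5 (Northern Lights): author_id=1 -> matches Carter
  - book 6 (The Glass Key): author_id=NULL, no match -> kept with NULL
  - book 7 (The Long Road): author_id=NULL, no match -> kept with NULL
All 7 rows appear; 2 have NULL author.

SQL:
SELECT a.title, b.name AS author
FROM books a
LEFT JOIN authors b ON a.author_id = b.id

Result:
title            | author
-----------------+-------
Winter Gardens   | Clark 
Silent Waters    | Wright
The Last Train   | Clark 
The Red Mountain | Clark 
Northern Lights  | Carter
The Glass Key    | NULL  
The Long Road    | NULL  


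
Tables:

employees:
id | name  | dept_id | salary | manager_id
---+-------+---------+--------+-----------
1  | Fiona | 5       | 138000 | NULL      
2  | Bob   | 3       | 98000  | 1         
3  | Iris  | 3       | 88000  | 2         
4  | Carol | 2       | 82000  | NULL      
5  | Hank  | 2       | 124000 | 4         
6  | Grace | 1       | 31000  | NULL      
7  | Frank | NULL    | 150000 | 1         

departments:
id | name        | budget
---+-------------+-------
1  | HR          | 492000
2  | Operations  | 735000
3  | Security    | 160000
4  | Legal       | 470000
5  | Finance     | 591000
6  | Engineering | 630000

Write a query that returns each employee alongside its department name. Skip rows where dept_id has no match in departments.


INNER JOIN keeps only employees rows whose dept_id matches an id in departments. Walk through each employee:
  - employee 1 (Fiona): dept_id=5 -> matches Finance
  - employee 2 (Bob): dept_id=3 -> matches Security
  - employee 3 (Iris): dept_id=3 -> matches Security
  - employee 4 (Carol): dept_id=2 -> matches Operations
  - employee 5 (Hank): dept_id=2 -> matches Operations
  - employee 6 (Grace): dept_id=1 -> matches HR
  - employee 7 (Frank): dept_id=NULL, no match -> dropped
So 1 of 7 rows is dropped.

SQL:
SELECT a.name, b.name AS department
FROM employees a
INNER JOIN departments b ON a.dept_id = b.id

Result:
name  | department
------+-----------
Fiona | Finance   
Bob   | Security  
Iris  | Security  
Carol | Operations
Hank  | Operations
Grace | HR        
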